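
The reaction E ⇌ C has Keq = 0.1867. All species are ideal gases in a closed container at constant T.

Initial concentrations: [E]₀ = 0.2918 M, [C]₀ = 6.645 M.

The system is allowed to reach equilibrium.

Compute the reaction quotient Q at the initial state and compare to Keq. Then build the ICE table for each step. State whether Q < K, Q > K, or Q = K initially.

Q₀ = 22.77; Q > K (proceeds reverse)

Q₀ = 22.77 vs Keq = 0.1867 ⇒ Q>K, reverse
Step 1:
                    E           C
  Initial      0.2918       6.645
  Change        5.554      -5.554
  Equil         5.845       1.091
  solve Keq expr → x = -5.554; check Q = 0.1867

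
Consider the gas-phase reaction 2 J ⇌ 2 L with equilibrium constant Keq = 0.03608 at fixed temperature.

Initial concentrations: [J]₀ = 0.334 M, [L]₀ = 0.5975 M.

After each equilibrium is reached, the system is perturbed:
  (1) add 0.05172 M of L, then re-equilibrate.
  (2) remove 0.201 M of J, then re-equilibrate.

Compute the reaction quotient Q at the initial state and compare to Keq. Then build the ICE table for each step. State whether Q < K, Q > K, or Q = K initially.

Q₀ = 3.2; Q > K (proceeds reverse)

Q₀ = 3.2 vs Keq = 0.03608 ⇒ Q>K, reverse
Step 1:
                   J          L
  Initial      0.334     0.5975
  Change      0.4488    -0.4488
  Equil       0.7828     0.1487
  solve Keq expr → x = -0.2244; check Q = 0.03608
Then add 0.05172 M of L.
Step 2:
                   J          L
  Initial     0.7828     0.2004
  Change     0.04346   -0.04346
  Equil       0.8263     0.1569
  solve Keq expr → x = -0.02173; check Q = 0.03608
Then remove 0.201 M of J.
Step 3:
                   J          L
  Initial     0.6253     0.1569
  Change     0.03208   -0.03208
  Equil       0.6574     0.1249
  solve Keq expr → x = -0.01604; check Q = 0.03608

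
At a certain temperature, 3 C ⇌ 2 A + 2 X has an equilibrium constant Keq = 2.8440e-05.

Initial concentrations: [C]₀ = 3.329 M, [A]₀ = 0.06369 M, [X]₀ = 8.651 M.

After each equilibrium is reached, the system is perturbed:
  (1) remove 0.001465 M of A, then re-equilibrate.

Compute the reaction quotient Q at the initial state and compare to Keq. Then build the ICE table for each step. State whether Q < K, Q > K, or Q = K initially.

Q₀ = 0.008229; Q > K (proceeds reverse)

Q₀ = 0.008229 vs Keq = 2.8440e-05 ⇒ Q>K, reverse
Step 1:
                   C          A          X
  Initial      3.329    0.06369      8.651
  Change     0.08965   -0.05977   -0.05977
  Equil        3.419   0.003924      8.591
  solve Keq expr → x = -0.02988; check Q = 2.8440e-05
Then remove 0.001465 M of A.
Step 2:
                   C          A          X
  Initial      3.419   0.002459      8.591
  Change   -0.002191   0.001461   0.001461
  Equil        3.416   0.003919      8.593
  solve Keq expr → x = 7.3028e-04; check Q = 2.8440e-05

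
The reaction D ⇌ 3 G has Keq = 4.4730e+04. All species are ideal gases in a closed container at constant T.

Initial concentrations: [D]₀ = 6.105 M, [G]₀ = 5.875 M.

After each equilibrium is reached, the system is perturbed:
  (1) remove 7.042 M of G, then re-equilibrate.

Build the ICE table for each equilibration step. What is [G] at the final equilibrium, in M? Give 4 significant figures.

Q₀ = 33.22 vs Keq = 4.4730e+04 ⇒ Q<K, forward
Step 1:
                  D         G
  I           6.105     5.875
  C          -5.821     17.46
  E          0.2842     23.34
  solve Keq expr → x = 5.821; check Q = 4.4730e+04
Then remove 7.042 M of G.
Step 2:
                  D         G
  I          0.2842      16.3
  C         -0.1776    0.5329
  E          0.1065     16.83
  solve Keq expr → x = 0.1776; check Q = 4.4730e+04

[G]_eq = 16.83 M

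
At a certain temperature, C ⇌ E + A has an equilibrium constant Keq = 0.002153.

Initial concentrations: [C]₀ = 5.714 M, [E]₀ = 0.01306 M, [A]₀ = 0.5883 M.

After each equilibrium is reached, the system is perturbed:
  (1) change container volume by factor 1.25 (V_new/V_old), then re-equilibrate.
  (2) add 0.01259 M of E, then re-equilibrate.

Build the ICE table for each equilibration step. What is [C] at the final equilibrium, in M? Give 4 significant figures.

[C]_eq = 4.573 M

Q₀ = 0.001345 vs Keq = 0.002153 ⇒ Q<K, forward
Step 1:
                  C         E         A
  init        5.714   0.01306    0.5883
  Δ       -0.007559  0.007559  0.007559
  eq          5.706   0.02062    0.5959
  solve Keq expr → x = 0.007559; check Q = 0.002153
Then change container volume by factor 1.25 (V_new/V_old).
Step 2:
                  C         E         A
  init        4.565    0.0165    0.4767
  Δ       -0.003937  0.003937  0.003937
  eq          4.561   0.02043    0.4806
  solve Keq expr → x = 0.003937; check Q = 0.002153
Then add 0.01259 M of E.
Step 3:
                  C         E         A
  init        4.561   0.03302    0.4806
  Δ         0.01201  -0.01201  -0.01201
  eq          4.573   0.02101    0.4686
  solve Keq expr → x = -0.01201; check Q = 0.002153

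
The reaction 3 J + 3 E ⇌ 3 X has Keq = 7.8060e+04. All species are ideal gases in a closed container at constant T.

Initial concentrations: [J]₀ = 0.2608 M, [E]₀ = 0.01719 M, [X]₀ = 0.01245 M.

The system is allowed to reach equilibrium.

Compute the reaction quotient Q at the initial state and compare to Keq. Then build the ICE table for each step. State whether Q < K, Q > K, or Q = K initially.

Q₀ = 21.42; Q < K (proceeds forward)

Q₀ = 21.42 vs Keq = 7.8060e+04 ⇒ Q<K, forward
Step 1:
                  J         E         X
  init       0.2608   0.01719   0.01245
  Δ        -0.01462  -0.01462   0.01462
  eq         0.2462  0.002573   0.02707
  solve Keq expr → x = 0.004872; check Q = 7.8060e+04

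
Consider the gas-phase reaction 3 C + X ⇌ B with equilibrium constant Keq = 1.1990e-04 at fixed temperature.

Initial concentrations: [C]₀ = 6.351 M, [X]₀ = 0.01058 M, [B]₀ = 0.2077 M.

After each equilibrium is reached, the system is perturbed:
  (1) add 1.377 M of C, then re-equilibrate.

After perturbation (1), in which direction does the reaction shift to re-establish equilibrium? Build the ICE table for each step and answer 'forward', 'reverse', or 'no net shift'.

Q₀ = 0.07663 vs Keq = 1.1990e-04 ⇒ Q>K, reverse
Step 1:
                    C           X           B
  init          6.351     0.01058      0.2077
  Δ            0.5978      0.1993     -0.1993
  eq            6.949      0.2098    0.008442
  solve Keq expr → x = -0.1993; check Q = 1.1990e-04
Then add 1.377 M of C.
Step 2:
                    C           X           B
  init          8.326      0.2098    0.008442
  Δ          -0.01682   -0.005605    0.005605
  eq            8.309      0.2042     0.01405
  solve Keq expr → x = 0.005605; check Q = 1.1990e-04

Direction: forward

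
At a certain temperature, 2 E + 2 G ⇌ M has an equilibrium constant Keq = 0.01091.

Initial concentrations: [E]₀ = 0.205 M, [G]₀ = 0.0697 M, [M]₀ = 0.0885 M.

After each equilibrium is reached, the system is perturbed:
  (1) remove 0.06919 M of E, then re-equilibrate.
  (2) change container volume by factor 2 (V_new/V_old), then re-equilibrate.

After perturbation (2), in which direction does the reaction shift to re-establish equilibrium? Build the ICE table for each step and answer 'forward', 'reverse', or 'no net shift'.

Q₀ = 433.5 vs Keq = 0.01091 ⇒ Q>K, reverse
Step 1:
                    E           G           M
  init          0.205      0.0697      0.0885
  Δ            0.1768      0.1768     -0.0884
  eq           0.3818      0.2465  9.6643e-05
  solve Keq expr → x = -0.0884; check Q = 0.01091
Then remove 0.06919 M of E.
Step 2:
                    E           G           M
  init         0.3126      0.2465  9.6643e-05
  Δ        6.3586e-05  6.3586e-05 -3.1793e-05
  eq           0.3127      0.2466  6.4850e-05
  solve Keq expr → x = -3.1793e-05; check Q = 0.01091
Then change container volume by factor 2 (V_new/V_old).
Step 3:
                    E           G           M
  init         0.1563      0.1233  3.2425e-05
  Δ        5.6730e-05  5.6730e-05 -2.8365e-05
  eq           0.1564      0.1233  4.0598e-06
  solve Keq expr → x = -2.8365e-05; check Q = 0.01091

Direction: reverse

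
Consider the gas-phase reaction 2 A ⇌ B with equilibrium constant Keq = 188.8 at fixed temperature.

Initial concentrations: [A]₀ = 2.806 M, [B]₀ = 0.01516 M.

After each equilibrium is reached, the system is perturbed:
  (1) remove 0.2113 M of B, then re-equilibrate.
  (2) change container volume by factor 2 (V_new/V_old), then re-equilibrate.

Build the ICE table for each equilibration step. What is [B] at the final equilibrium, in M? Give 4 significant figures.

Q₀ = 0.001925 vs Keq = 188.8 ⇒ Q<K, forward
Step 1:
                  A         B
  Initial     2.806   0.01516
  Change     -2.721      1.36
  Equil     0.08535     1.375
  solve Keq expr → x = 1.36; check Q = 188.8
Then remove 0.2113 M of B.
Step 2:
                  A         B
  Initial   0.08535     1.164
  Change  -0.006716  0.003358
  Equil     0.07864     1.168
  solve Keq expr → x = 0.003358; check Q = 188.8
Then change container volume by factor 2 (V_new/V_old).
Step 3:
                  A         B
  Initial   0.03932    0.5838
  Change    0.01591 -0.007953
  Equil     0.05523    0.5758
  solve Keq expr → x = -0.007953; check Q = 188.8

[B]_eq = 0.5758 M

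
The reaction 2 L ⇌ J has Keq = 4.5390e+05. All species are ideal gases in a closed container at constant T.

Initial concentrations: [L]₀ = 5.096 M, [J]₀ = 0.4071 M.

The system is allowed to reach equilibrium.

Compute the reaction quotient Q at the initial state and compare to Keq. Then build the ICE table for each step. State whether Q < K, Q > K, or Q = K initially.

Q₀ = 0.01568 vs Keq = 4.5390e+05 ⇒ Q<K, forward
Step 1:
                  L         J
  I           5.096    0.4071
  C          -5.093     2.547
  E        0.002551     2.954
  solve Keq expr → x = 2.547; check Q = 4.5390e+05

Q₀ = 0.01568; Q < K (proceeds forward)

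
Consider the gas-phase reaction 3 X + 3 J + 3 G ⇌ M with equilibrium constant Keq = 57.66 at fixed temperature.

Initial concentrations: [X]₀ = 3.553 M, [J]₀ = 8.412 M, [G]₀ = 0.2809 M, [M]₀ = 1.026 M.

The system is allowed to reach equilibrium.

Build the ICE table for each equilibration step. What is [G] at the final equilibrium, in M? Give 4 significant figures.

[G]_eq = 0.01005 M

Q₀ = 0.001734 vs Keq = 57.66 ⇒ Q<K, forward
Step 1:
                    X           J           G           M
  I             3.553       8.412      0.2809       1.026
  C           -0.2709     -0.2709     -0.2709     0.09028
  E             3.282       8.141     0.01005       1.116
  solve Keq expr → x = 0.09028; check Q = 57.66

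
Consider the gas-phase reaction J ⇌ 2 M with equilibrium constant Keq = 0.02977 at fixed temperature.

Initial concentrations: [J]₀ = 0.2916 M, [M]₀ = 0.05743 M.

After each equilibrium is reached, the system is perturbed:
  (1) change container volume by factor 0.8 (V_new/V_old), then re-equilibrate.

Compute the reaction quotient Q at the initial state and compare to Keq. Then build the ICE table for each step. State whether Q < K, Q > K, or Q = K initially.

Q₀ = 0.01131 vs Keq = 0.02977 ⇒ Q<K, forward
Step 1:
                   J          M
  Initial     0.2916    0.05743
  Change    -0.01653    0.03306
  Equil       0.2751    0.09049
  solve Keq expr → x = 0.01653; check Q = 0.02977
Then change container volume by factor 0.8 (V_new/V_old).
Step 2:
                   J          M
  Initial     0.3438     0.1131
  Change    0.005563   -0.01113
  Equil       0.3494      0.102
  solve Keq expr → x = -0.005563; check Q = 0.02977

Q₀ = 0.01131; Q < K (proceeds forward)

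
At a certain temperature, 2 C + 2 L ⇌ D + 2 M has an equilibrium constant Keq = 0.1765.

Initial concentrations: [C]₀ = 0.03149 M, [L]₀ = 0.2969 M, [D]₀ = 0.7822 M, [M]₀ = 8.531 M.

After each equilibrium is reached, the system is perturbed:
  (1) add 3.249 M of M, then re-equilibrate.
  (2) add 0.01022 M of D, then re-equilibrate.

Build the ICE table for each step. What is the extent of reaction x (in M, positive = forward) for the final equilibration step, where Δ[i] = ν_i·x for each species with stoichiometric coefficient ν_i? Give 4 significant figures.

Q₀ = 6.5126e+05 vs Keq = 0.1765 ⇒ Q>K, reverse
Step 1:
                  C         L         D         M
  I         0.03149    0.2969    0.7822     8.531
  C           1.509     1.509   -0.7545    -1.509
  E            1.54     1.806    0.0277     7.022
  solve Keq expr → x = -0.7545; check Q = 0.1765
Then add 3.249 M of M.
Step 2:
                  C         L         D         M
  I            1.54     1.806    0.0277     10.27
  C          0.0276    0.0276   -0.0138   -0.0276
  E           1.568     1.833    0.0139     10.24
  solve Keq expr → x = -0.0138; check Q = 0.1765
Then add 0.01022 M of D.
Step 3:
                  C         L         D         M
  I           1.568     1.833   0.02412     10.24
  C         0.01906   0.01906 -0.009528  -0.01906
  E           1.587     1.853    0.0146     10.22
  solve Keq expr → x = -0.009528; check Q = 0.1765

x = -0.009528 M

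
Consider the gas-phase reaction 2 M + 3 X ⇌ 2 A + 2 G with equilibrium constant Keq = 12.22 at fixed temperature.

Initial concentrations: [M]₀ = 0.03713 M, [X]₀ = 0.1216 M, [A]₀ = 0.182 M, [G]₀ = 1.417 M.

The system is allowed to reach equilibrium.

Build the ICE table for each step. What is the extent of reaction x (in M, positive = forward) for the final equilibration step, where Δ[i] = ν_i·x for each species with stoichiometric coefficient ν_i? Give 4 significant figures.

Q₀ = 2.6831e+04 vs Keq = 12.22 ⇒ Q>K, reverse
Step 1:
                    M           X           A           G
  Initial     0.03713      0.1216       0.182       1.417
  Change       0.1159      0.1739     -0.1159     -0.1159
  Equil        0.1531      0.2955     0.06606       1.301
  solve Keq expr → x = -0.05797; check Q = 12.22

x = -0.05797 M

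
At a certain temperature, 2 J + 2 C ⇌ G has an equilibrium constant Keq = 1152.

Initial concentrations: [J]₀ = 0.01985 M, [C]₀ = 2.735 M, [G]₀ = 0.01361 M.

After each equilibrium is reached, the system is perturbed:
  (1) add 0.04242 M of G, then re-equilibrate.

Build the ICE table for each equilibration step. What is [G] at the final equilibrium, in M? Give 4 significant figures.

Q₀ = 4.618 vs Keq = 1152 ⇒ Q<K, forward
Step 1:
                    J           C           G
  Initial     0.01985       2.735     0.01361
  Change     -0.01822    -0.01822    0.009108
  Equil      0.001635       2.717     0.02272
  solve Keq expr → x = 0.009108; check Q = 1152
Then add 0.04242 M of G.
Step 2:
                    J           C           G
  Initial    0.001635       2.717     0.06514
  Change      0.00112     0.00112 -5.6009e-04
  Equil      0.002755       2.718     0.06458
  solve Keq expr → x = -5.6009e-04; check Q = 1152

[G]_eq = 0.06458 M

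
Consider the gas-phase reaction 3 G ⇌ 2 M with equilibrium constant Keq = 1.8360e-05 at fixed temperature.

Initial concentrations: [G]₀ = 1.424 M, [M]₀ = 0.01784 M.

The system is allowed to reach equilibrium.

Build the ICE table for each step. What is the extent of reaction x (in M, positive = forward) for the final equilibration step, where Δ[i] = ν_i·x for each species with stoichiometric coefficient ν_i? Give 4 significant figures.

x = -0.005219 M

Q₀ = 1.1022e-04 vs Keq = 1.8360e-05 ⇒ Q>K, reverse
Step 1:
                   G          M
  I            1.424    0.01784
  C          0.01566   -0.01044
  E             1.44   0.007402
  solve Keq expr → x = -0.005219; check Q = 1.8360e-05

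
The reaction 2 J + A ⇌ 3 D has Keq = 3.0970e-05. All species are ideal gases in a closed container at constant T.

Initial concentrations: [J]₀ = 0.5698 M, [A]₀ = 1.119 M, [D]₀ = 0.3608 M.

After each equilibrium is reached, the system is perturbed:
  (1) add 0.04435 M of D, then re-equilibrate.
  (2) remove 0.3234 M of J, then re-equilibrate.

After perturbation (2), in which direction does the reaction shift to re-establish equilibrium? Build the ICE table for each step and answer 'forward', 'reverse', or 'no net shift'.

Q₀ = 0.1293 vs Keq = 3.0970e-05 ⇒ Q>K, reverse
Step 1:
                  J         A         D
  Initial    0.5698     1.119    0.3608
  Change     0.2213    0.1107    -0.332
  Equil      0.7911      1.23   0.02878
  solve Keq expr → x = -0.1107; check Q = 3.0970e-05
Then add 0.04435 M of D.
Step 2:
                  J         A         D
  Initial    0.7911      1.23   0.07313
  Change    0.02902   0.01451  -0.04353
  Equil      0.8202     1.244   0.02959
  solve Keq expr → x = -0.01451; check Q = 3.0970e-05
Then remove 0.3234 M of J.
Step 3:
                  J         A         D
  Initial    0.4968     1.244   0.02959
  Change   0.005491  0.002746 -0.008237
  Equil      0.5023     1.247   0.02136
  solve Keq expr → x = -0.002746; check Q = 3.0970e-05

Direction: reverse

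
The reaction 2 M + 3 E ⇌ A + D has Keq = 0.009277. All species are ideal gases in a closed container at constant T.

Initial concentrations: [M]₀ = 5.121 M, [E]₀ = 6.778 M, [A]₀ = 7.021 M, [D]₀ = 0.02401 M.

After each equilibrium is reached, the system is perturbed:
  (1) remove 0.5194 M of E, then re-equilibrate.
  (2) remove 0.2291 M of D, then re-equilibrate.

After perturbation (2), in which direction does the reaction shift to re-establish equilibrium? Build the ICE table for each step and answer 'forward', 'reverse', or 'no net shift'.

Direction: forward

Q₀ = 2.0643e-05 vs Keq = 0.009277 ⇒ Q<K, forward
Step 1:
                   M          E          A          D
  Initial      5.121      6.778      7.021    0.02401
  Change      -1.777     -2.665     0.8884     0.8884
  Equil        3.344      4.113      7.909     0.9124
  solve Keq expr → x = 0.8884; check Q = 0.009277
Then remove 0.5194 M of E.
Step 2:
                   M          E          A          D
  Initial      3.344      3.593      7.909     0.9124
  Change      0.1665     0.2498   -0.08325   -0.08325
  Equil        3.511      3.843      7.826     0.8292
  solve Keq expr → x = -0.08325; check Q = 0.009277
Then remove 0.2291 M of D.
Step 3:
                   M          E          A          D
  Initial      3.511      3.843      7.826     0.6001
  Change     -0.1226     -0.184    0.06132    0.06132
  Equil        3.388      3.659      7.888     0.6614
  solve Keq expr → x = 0.06132; check Q = 0.009277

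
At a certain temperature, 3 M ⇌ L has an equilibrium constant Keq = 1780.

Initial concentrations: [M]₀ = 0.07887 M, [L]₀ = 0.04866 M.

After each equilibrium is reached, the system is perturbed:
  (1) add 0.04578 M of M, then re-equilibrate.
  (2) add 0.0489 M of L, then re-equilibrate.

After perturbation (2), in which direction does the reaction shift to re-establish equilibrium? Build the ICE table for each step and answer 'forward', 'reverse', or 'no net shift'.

Q₀ = 99.18 vs Keq = 1780 ⇒ Q<K, forward
Step 1:
                   M          L
  Initial    0.07887    0.04866
  Change    -0.04587    0.01529
  Equil        0.033    0.06395
  solve Keq expr → x = 0.01529; check Q = 1780
Then add 0.04578 M of M.
Step 2:
                   M          L
  Initial    0.07878    0.06395
  Change    -0.04346    0.01449
  Equil      0.03532    0.07844
  solve Keq expr → x = 0.01449; check Q = 1780
Then add 0.0489 M of L.
Step 3:
                   M          L
  Initial    0.03532     0.1273
  Change    0.005974  -0.001991
  Equil      0.04129     0.1253
  solve Keq expr → x = -0.001991; check Q = 1780

Direction: reverse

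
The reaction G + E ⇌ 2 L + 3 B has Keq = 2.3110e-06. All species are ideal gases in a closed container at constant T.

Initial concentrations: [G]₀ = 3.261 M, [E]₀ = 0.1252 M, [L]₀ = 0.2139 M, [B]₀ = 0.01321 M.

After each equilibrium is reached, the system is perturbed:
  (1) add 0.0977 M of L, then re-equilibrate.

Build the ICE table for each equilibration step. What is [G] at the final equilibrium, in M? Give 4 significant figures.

[G]_eq = 3.258 M

Q₀ = 2.5833e-07 vs Keq = 2.3110e-06 ⇒ Q<K, forward
Step 1:
                   G          E          L          B
  Initial      3.261     0.1252     0.2139    0.01321
  Change   -0.004387  -0.004387   0.008774    0.01316
  Equil        3.257     0.1208     0.2227    0.02637
  solve Keq expr → x = 0.004387; check Q = 2.3110e-06
Then add 0.0977 M of L.
Step 2:
                   G          E          L          B
  Initial      3.257     0.1208     0.3204    0.02637
  Change    0.001805   0.001805   -0.00361  -0.005415
  Equil        3.258     0.1226     0.3168    0.02096
  solve Keq expr → x = -0.001805; check Q = 2.3110e-06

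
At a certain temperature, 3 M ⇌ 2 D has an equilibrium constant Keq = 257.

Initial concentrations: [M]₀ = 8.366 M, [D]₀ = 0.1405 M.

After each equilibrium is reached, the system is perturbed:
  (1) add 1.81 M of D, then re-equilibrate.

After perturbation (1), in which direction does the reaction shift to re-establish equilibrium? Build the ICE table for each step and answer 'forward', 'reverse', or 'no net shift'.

Direction: reverse

Q₀ = 3.3713e-05 vs Keq = 257 ⇒ Q<K, forward
Step 1:
                   M          D
  Initial      8.366     0.1405
  Change      -7.882      5.255
  Equil       0.4838      5.395
  solve Keq expr → x = 2.627; check Q = 257
Then add 1.81 M of D.
Step 2:
                   M          D
  Initial     0.4838      7.205
  Change     0.09932   -0.06621
  Equil       0.5832      7.139
  solve Keq expr → x = -0.03311; check Q = 257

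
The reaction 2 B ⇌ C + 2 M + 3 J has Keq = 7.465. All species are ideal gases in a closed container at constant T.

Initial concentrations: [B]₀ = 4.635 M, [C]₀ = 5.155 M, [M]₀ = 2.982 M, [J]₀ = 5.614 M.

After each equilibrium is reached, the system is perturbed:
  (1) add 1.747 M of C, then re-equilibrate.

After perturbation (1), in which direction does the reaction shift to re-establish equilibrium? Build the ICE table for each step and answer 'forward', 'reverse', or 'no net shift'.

Direction: reverse

Q₀ = 377.5 vs Keq = 7.465 ⇒ Q>K, reverse
Step 1:
                   B          C          M          J
  Initial      4.635      5.155      2.982      5.614
  Change       1.585    -0.7924     -1.585     -2.377
  Equil         6.22      4.363      1.397      3.237
  solve Keq expr → x = -0.7924; check Q = 7.465
Then add 1.747 M of C.
Step 2:
                   B          C          M          J
  Initial       6.22       6.11      1.397      3.237
  Change      0.1017   -0.05085    -0.1017    -0.1526
  Equil        6.322      6.059      1.295      3.084
  solve Keq expr → x = -0.05085; check Q = 7.465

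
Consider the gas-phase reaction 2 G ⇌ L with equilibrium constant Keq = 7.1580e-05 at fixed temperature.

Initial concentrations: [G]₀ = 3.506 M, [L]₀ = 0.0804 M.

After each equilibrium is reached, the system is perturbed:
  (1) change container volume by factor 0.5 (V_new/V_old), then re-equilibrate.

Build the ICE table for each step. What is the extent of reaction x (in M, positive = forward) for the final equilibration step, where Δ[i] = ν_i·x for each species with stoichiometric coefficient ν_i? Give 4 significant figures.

Q₀ = 0.006541 vs Keq = 7.1580e-05 ⇒ Q>K, reverse
Step 1:
                    G           L
  Initial       3.506      0.0804
  Change       0.1589    -0.07944
  Equil         3.665  9.6141e-04
  solve Keq expr → x = -0.07944; check Q = 7.1580e-05
Then change container volume by factor 0.5 (V_new/V_old).
Step 2:
                    G           L
  Initial        7.33    0.001923
  Change    -0.003838    0.001919
  Equil         7.326    0.003842
  solve Keq expr → x = 0.001919; check Q = 7.1580e-05

x = 0.001919 M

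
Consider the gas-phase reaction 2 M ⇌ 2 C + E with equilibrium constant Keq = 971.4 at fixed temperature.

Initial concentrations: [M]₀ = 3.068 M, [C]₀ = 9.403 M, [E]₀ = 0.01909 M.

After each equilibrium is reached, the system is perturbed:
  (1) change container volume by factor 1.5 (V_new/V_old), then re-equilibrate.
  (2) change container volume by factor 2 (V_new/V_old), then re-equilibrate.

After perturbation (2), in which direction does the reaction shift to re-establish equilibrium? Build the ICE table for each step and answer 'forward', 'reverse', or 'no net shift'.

Direction: forward

Q₀ = 0.1793 vs Keq = 971.4 ⇒ Q<K, forward
Step 1:
                  M         C         E
  I           3.068     9.403   0.01909
  C          -2.623     2.623     1.311
  E          0.4451     12.03     1.331
  solve Keq expr → x = 1.311; check Q = 971.4
Then change container volume by factor 1.5 (V_new/V_old).
Step 2:
                  M         C         E
  I          0.2967     8.017     0.887
  C        -0.04957   0.04957   0.02478
  E          0.2471     8.067    0.9118
  solve Keq expr → x = 0.02478; check Q = 971.4
Then change container volume by factor 2 (V_new/V_old).
Step 3:
                  M         C         E
  I          0.1236     4.033    0.4559
  C        -0.03384   0.03384   0.01692
  E         0.08973     4.067    0.4728
  solve Keq expr → x = 0.01692; check Q = 971.4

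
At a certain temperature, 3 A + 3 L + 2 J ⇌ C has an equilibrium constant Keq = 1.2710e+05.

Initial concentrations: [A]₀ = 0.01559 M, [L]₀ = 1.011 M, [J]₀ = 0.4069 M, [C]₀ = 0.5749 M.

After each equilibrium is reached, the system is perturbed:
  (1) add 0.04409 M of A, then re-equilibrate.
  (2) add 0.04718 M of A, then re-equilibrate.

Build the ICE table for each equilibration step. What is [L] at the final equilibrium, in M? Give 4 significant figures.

Q₀ = 8.8680e+05 vs Keq = 1.2710e+05 ⇒ Q>K, reverse
Step 1:
                    A           L           J           C
  Initial     0.01559       1.011      0.4069      0.5749
  Change      0.01332     0.01332    0.008879   -0.004439
  Equil       0.02891       1.024      0.4158      0.5705
  solve Keq expr → x = -0.004439; check Q = 1.2710e+05
Then add 0.04409 M of A.
Step 2:
                    A           L           J           C
  Initial       0.073       1.024      0.4158      0.5705
  Change     -0.04122    -0.04122    -0.02748     0.01374
  Equil       0.03178      0.9831      0.3883      0.5842
  solve Keq expr → x = 0.01374; check Q = 1.2710e+05
Then add 0.04718 M of A.
Step 3:
                    A           L           J           C
  Initial     0.07896      0.9831      0.3883      0.5842
  Change     -0.04364    -0.04364     -0.0291     0.01455
  Equil       0.03531      0.9395      0.3592      0.5987
  solve Keq expr → x = 0.01455; check Q = 1.2710e+05

[L]_eq = 0.9395 M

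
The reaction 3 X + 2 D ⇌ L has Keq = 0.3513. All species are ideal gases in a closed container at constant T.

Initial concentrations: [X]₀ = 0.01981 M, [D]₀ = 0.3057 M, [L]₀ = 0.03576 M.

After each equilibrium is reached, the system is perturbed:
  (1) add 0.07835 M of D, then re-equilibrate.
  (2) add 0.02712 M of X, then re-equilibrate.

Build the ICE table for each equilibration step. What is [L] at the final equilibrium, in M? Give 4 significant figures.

[L]_eq = 2.6269e-04 M

Q₀ = 4.9221e+04 vs Keq = 0.3513 ⇒ Q>K, reverse
Step 1:
                  X         D         L
  I         0.01981    0.3057   0.03576
  C           0.107   0.07132  -0.03566
  E          0.1268     0.377 1.0177e-04
  solve Keq expr → x = -0.03566; check Q = 0.3513
Then add 0.07835 M of D.
Step 2:
                  X         D         L
  I          0.1268    0.4554 1.0177e-04
  C       -1.3844e-04 -9.2292e-05 4.6146e-05
  E          0.1266    0.4553 1.4791e-04
  solve Keq expr → x = 4.6146e-05; check Q = 0.3513
Then add 0.02712 M of X.
Step 3:
                  X         D         L
  I          0.1538    0.4553 1.4791e-04
  C       -3.4434e-04 -2.2956e-04 1.1478e-04
  E          0.1534     0.455 2.6269e-04
  solve Keq expr → x = 1.1478e-04; check Q = 0.3513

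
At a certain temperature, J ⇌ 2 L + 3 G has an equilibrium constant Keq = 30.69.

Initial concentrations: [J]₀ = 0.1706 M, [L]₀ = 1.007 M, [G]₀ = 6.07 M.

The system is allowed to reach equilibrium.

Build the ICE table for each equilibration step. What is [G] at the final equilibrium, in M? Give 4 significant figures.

[G]_eq = 5.075 M

Q₀ = 1329 vs Keq = 30.69 ⇒ Q>K, reverse
Step 1:
                   J          L          G
  I           0.1706      1.007       6.07
  C           0.3318    -0.6635    -0.9953
  E           0.5024     0.3435      5.075
  solve Keq expr → x = -0.3318; check Q = 30.69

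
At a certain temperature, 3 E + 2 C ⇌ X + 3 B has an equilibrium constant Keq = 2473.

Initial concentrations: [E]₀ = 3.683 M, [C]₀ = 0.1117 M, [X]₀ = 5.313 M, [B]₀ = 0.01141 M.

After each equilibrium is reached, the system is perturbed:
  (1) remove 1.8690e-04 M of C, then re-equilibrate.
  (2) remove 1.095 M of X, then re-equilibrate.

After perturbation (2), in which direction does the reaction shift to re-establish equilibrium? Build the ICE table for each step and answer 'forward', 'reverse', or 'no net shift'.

Q₀ = 1.2662e-05 vs Keq = 2473 ⇒ Q<K, forward
Step 1:
                   E          C          X          B
  I            3.683     0.1117      5.313    0.01141
  C          -0.1668    -0.1112    0.05558     0.1668
  E            3.516 5.3140e-04      5.369     0.1782
  solve Keq expr → x = 0.05558; check Q = 2473
Then remove 1.8690e-04 M of C.
Step 2:
                   E          C          X          B
  I            3.516 3.4450e-04      5.369     0.1782
  C       2.7838e-04 1.8559e-04 -9.2794e-05 -2.7838e-04
  E            3.517 5.3009e-04      5.368     0.1779
  solve Keq expr → x = -9.2794e-05; check Q = 2473
Then remove 1.095 M of X.
Step 3:
                   E          C          X          B
  I            3.517 5.3009e-04      4.273     0.1779
  C       -8.5173e-05 -5.6782e-05 2.8391e-05 8.5173e-05
  E            3.516 4.7331e-04      4.274      0.178
  solve Keq expr → x = 2.8391e-05; check Q = 2473

Direction: forward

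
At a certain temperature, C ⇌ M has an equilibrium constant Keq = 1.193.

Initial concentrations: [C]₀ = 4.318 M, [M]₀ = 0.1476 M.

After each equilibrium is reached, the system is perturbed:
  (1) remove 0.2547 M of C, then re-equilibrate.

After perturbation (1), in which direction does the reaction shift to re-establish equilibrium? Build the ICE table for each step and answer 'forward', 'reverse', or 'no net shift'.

Direction: reverse

Q₀ = 0.03418 vs Keq = 1.193 ⇒ Q<K, forward
Step 1:
                  C         M
  init        4.318    0.1476
  Δ          -2.282     2.282
  eq          2.036     2.429
  solve Keq expr → x = 2.282; check Q = 1.193
Then remove 0.2547 M of C.
Step 2:
                  C         M
  init        1.782     2.429
  Δ          0.1386   -0.1386
  eq           1.92     2.291
  solve Keq expr → x = -0.1386; check Q = 1.193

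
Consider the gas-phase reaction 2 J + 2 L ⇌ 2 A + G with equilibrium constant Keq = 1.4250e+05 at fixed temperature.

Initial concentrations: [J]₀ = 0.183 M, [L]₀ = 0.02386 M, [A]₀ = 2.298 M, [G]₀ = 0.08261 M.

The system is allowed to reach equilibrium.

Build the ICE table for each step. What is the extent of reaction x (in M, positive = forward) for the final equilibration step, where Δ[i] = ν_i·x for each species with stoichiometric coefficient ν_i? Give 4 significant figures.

Q₀ = 2.2882e+04 vs Keq = 1.4250e+05 ⇒ Q<K, forward
Step 1:
                   J          L          A          G
  init         0.183    0.02386      2.298    0.08261
  Δ          -0.0131    -0.0131     0.0131    0.00655
  eq          0.1699    0.01076      2.311    0.08916
  solve Keq expr → x = 0.00655; check Q = 1.4250e+05

x = 0.00655 M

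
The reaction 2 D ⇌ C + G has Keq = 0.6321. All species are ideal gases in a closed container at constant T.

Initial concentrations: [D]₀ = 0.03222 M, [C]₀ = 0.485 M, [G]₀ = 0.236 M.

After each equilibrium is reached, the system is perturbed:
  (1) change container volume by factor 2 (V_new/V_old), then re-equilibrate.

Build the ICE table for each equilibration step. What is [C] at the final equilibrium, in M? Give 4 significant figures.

Q₀ = 110.3 vs Keq = 0.6321 ⇒ Q>K, reverse
Step 1:
                   D          C          G
  init       0.03222      0.485      0.236
  Δ           0.2323    -0.1161    -0.1161
  eq          0.2645     0.3689     0.1199
  solve Keq expr → x = -0.1161; check Q = 0.6321
Then change container volume by factor 2 (V_new/V_old).
Step 2:
                   D          C          G
  init        0.1322     0.1844    0.05993
  Δ                0          0          0
  eq          0.1322     0.1844    0.05993
  solve Keq expr → x = 0; check Q = 0.6321

[C]_eq = 0.1844 M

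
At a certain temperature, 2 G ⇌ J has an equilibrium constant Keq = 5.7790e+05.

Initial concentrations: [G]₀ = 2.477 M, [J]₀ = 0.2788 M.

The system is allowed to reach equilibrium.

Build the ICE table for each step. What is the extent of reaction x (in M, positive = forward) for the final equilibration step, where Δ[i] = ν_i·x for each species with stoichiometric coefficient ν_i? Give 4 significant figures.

Q₀ = 0.04544 vs Keq = 5.7790e+05 ⇒ Q<K, forward
Step 1:
                   G          J
  init         2.477     0.2788
  Δ           -2.475      1.238
  eq         0.00162      1.516
  solve Keq expr → x = 1.238; check Q = 5.7790e+05

x = 1.238 M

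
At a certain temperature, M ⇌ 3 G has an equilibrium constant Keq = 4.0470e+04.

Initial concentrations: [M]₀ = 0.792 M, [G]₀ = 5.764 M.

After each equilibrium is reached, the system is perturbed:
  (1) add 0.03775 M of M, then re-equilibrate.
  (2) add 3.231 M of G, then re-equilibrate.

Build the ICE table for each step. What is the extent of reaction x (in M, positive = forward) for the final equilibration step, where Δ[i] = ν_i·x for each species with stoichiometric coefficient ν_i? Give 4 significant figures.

x = -0.02268 M

Q₀ = 241.8 vs Keq = 4.0470e+04 ⇒ Q<K, forward
Step 1:
                  M         G
  I           0.792     5.764
  C         -0.7789     2.337
  E         0.01313     8.101
  solve Keq expr → x = 0.7789; check Q = 4.0470e+04
Then add 0.03775 M of M.
Step 2:
                  M         G
  I         0.05088     8.101
  C         -0.0372    0.1116
  E         0.01368     8.212
  solve Keq expr → x = 0.0372; check Q = 4.0470e+04
Then add 3.231 M of G.
Step 3:
                  M         G
  I         0.01368     11.44
  C         0.02268  -0.06805
  E         0.03637     11.38
  solve Keq expr → x = -0.02268; check Q = 4.0470e+04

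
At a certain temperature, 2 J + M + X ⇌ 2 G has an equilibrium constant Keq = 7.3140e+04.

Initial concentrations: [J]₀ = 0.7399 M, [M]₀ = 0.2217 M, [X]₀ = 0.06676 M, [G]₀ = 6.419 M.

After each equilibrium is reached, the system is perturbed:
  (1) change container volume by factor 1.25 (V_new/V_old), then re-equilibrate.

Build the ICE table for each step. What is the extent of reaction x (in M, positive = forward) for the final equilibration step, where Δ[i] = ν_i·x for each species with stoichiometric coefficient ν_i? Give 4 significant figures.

Q₀ = 5085 vs Keq = 7.3140e+04 ⇒ Q<K, forward
Step 1:
                   J          M          X          G
  init        0.7399     0.2217    0.06676      6.419
  Δ          -0.1153   -0.05764   -0.05764     0.1153
  eq          0.6246     0.1641    0.00912      6.534
  solve Keq expr → x = 0.05764; check Q = 7.3140e+04
Then change container volume by factor 1.25 (V_new/V_old).
Step 2:
                   J          M          X          G
  init        0.4997     0.1312   0.007296      5.227
  Δ         0.006956   0.003478   0.003478  -0.006956
  eq          0.5067     0.1347    0.01077       5.22
  solve Keq expr → x = -0.003478; check Q = 7.3140e+04

x = -0.003478 M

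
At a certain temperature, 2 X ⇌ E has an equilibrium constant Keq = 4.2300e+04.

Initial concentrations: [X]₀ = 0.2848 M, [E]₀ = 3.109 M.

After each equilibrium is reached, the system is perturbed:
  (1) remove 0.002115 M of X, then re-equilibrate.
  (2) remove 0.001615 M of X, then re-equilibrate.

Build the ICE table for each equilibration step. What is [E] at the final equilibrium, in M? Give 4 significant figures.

Q₀ = 38.33 vs Keq = 4.2300e+04 ⇒ Q<K, forward
Step 1:
                    X           E
  I            0.2848       3.109
  C            -0.276       0.138
  E          0.008761       3.247
  solve Keq expr → x = 0.138; check Q = 4.2300e+04
Then remove 0.002115 M of X.
Step 2:
                    X           E
  I          0.006646       3.247
  C          0.002114   -0.001057
  E           0.00876       3.246
  solve Keq expr → x = -0.001057; check Q = 4.2300e+04
Then remove 0.001615 M of X.
Step 3:
                    X           E
  I          0.007145       3.246
  C          0.001614 -8.0696e-04
  E          0.008759       3.245
  solve Keq expr → x = -8.0696e-04; check Q = 4.2300e+04

[E]_eq = 3.245 M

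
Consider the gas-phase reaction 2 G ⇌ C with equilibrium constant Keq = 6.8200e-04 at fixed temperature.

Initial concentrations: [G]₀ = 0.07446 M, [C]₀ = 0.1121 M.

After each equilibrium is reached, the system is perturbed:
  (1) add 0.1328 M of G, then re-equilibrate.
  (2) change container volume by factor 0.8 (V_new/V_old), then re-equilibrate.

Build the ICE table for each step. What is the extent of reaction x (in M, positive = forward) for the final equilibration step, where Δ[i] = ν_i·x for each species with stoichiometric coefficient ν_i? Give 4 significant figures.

x = 3.9570e-05 M

Q₀ = 20.22 vs Keq = 6.8200e-04 ⇒ Q>K, reverse
Step 1:
                   G          C
  init       0.07446     0.1121
  Δ           0.2241     -0.112
  eq          0.2985 6.0783e-05
  solve Keq expr → x = -0.112; check Q = 6.8200e-04
Then add 0.1328 M of G.
Step 2:
                   G          C
  init        0.4313 6.0783e-05
  Δ       -1.3205e-04 6.6027e-05
  eq          0.4312 1.2681e-04
  solve Keq expr → x = 6.6027e-05; check Q = 6.8200e-04
Then change container volume by factor 0.8 (V_new/V_old).
Step 3:
                   G          C
  init         0.539 1.5851e-04
  Δ       -7.9140e-05 3.9570e-05
  eq          0.5389 1.9808e-04
  solve Keq expr → x = 3.9570e-05; check Q = 6.8200e-04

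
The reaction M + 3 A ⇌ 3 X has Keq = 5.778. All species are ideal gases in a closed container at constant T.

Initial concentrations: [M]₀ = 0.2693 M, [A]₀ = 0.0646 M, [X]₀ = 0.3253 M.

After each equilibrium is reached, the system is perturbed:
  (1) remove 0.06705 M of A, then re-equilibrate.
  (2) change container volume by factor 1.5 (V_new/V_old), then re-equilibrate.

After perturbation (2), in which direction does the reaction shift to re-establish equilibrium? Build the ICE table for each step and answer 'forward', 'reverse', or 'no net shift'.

Direction: reverse

Q₀ = 474.2 vs Keq = 5.778 ⇒ Q>K, reverse
Step 1:
                    M           A           X
  I            0.2693      0.0646      0.3253
  C           0.03728      0.1118     -0.1118
  E            0.3066      0.1764      0.2135
  solve Keq expr → x = -0.03728; check Q = 5.778
Then remove 0.06705 M of A.
Step 2:
                    M           A           X
  I            0.3066      0.1094      0.2135
  C            0.0119      0.0357     -0.0357
  E            0.3185      0.1451      0.1778
  solve Keq expr → x = -0.0119; check Q = 5.778
Then change container volume by factor 1.5 (V_new/V_old).
Step 3:
                    M           A           X
  I            0.2123     0.09672      0.1185
  C          0.002346    0.007039   -0.007039
  E            0.2147      0.1038      0.1115
  solve Keq expr → x = -0.002346; check Q = 5.778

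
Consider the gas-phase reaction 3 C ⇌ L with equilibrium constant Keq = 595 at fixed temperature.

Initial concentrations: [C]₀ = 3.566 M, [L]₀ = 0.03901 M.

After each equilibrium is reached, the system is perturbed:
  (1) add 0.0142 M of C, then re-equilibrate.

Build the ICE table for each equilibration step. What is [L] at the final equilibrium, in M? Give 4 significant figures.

Q₀ = 8.6026e-04 vs Keq = 595 ⇒ Q<K, forward
Step 1:
                  C         L
  init        3.566   0.03901
  Δ           -3.44     1.147
  eq         0.1258     1.186
  solve Keq expr → x = 1.147; check Q = 595
Then add 0.0142 M of C.
Step 2:
                  C         L
  init         0.14     1.186
  Δ        -0.01403  0.004678
  eq          0.126      1.19
  solve Keq expr → x = 0.004678; check Q = 595

[L]_eq = 1.19 M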